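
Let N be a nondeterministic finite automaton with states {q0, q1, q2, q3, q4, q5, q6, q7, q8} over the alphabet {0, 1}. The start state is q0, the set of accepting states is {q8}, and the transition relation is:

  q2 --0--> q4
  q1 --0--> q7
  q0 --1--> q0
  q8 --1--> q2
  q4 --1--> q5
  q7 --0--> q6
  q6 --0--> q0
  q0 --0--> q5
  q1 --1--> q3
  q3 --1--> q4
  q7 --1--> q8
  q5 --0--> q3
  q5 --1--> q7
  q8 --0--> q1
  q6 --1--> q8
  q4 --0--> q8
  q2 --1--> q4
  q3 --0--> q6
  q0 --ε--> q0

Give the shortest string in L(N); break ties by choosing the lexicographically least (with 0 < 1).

011

A breadth-first search from q0 reaches an accepting state first via the path q0 → q5 → q7 → q8 on input 011.
No string of length < 3 is accepted (BFS exhausts all shorter strings without reaching an accepting state), and 011 is the lexicographically least accepting string of length 3.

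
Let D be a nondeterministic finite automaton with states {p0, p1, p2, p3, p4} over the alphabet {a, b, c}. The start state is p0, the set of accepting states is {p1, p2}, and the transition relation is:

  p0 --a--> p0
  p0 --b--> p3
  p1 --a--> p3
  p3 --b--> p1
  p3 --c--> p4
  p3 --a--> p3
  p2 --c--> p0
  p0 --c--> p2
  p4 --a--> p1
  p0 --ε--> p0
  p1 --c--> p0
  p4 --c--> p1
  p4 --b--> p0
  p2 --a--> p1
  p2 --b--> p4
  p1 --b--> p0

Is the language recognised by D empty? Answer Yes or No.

No

The string c is accepted: the run p0 → p2 ends in the accepting state p2.
Since at least one string is accepted, L(D) is not empty.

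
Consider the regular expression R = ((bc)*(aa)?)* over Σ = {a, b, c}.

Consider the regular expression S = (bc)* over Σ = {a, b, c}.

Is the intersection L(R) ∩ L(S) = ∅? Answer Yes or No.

No

The empty string ε is accepted by both R and S.
Hence L(R) ∩ L(S) ≠ ∅.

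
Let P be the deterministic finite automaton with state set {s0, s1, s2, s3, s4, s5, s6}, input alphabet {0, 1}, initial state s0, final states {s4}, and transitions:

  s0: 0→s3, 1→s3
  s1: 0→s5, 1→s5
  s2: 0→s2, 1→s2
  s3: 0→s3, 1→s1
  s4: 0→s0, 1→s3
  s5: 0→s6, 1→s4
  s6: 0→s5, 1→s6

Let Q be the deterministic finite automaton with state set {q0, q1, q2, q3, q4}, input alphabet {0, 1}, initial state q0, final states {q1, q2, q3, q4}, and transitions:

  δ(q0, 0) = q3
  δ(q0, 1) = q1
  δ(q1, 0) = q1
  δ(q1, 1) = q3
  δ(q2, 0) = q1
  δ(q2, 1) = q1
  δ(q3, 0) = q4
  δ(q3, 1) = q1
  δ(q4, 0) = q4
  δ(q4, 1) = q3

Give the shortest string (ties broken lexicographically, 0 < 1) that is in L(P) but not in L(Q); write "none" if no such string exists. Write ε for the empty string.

Exploring the product automaton P × Q from the start pair (s0, q0), following both machines on each input symbol, reaches 16 state pairs: (s0, q0), (s3, q3), (s3, q1), (s3, q4), (s1, q1), (s1, q3), (s5, q1), (s5, q3), (s5, q4), (s6, q1), (s4, q3), (s6, q4), (s4, q1), (s6, q3), (s0, q4), (s0, q1).
P accepts in {s4} and Q accepts in {q1, q2, q3, q4}. The reachable pairs whose P-component is accepting are (s4, q3), (s4, q1); in each of them the Q-component is accepting too, so the product for L(P) \ L(Q) (P-component accepting, Q-component rejecting) has no reachable accepting pair and the difference is empty.
So every string accepted by P is also accepted by Q: L(P) \ L(Q) = ∅ and there is no such string.

none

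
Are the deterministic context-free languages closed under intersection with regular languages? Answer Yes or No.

Yes

Run the DPDA and a DFA for the regular language in lock-step (product of the two finite controls, one shared stack, the DFA component advancing only on genuine input moves); the result is still deterministic and accepts when both components accept.
So the deterministic context-free languages are closed under intersection with a regular language.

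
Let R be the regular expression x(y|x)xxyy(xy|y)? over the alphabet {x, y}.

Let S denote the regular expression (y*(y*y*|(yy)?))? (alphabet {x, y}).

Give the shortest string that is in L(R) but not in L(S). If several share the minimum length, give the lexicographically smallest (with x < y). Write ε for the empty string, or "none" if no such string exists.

xxxxyy

The string xxxxyy is accepted by R but not by S.
No shorter string lies in the difference, and xxxxyy is the lexicographically first length-6 string in L(R) \ L(S).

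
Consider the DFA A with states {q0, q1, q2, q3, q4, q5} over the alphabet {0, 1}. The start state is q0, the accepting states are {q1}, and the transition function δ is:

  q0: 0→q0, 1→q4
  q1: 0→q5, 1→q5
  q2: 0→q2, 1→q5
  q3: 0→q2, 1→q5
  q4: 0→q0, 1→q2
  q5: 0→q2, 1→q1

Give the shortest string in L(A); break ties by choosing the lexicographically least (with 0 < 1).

A breadth-first search from q0 reaches an accepting state first via the path q0 → q4 → q2 → q5 → q1 on input 1111.
No string of length < 4 is accepted (BFS exhausts all shorter strings without reaching an accepting state), and 1111 is the lexicographically least accepting string of length 4.

1111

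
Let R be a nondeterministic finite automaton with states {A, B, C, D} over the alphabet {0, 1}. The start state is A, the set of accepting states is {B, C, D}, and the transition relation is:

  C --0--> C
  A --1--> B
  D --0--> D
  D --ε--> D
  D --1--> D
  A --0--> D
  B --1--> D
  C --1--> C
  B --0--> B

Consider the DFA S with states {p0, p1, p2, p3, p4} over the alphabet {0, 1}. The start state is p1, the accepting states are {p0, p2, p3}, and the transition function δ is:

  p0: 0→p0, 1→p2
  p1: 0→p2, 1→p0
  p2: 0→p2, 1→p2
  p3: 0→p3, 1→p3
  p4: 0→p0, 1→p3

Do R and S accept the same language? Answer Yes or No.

Yes

Exploring the product automaton R × S from the start pair (A, p1), following both machines on each input symbol, reaches 3 state pairs: (A, p1), (D, p2), (B, p0).
R accepts in {B, C, D} and S accepts in {p0, p2, p3}. In every reachable pair the two components are either both accepting — (D, p2), (B, p0) — or both non-accepting, so no string is accepted by exactly one of the machines: L(R) \ L(S) and L(S) \ L(R) are both empty.
Hence every string is accepted by R iff it is accepted by S, and the two languages coincide.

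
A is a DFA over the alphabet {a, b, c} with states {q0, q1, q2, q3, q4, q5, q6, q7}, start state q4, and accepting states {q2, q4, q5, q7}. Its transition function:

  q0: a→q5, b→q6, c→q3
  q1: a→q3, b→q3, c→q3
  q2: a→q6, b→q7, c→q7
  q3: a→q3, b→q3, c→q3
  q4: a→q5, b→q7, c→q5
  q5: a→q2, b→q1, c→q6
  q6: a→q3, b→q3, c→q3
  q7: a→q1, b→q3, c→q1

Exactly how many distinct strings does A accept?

10

The useful subgraph on states {q2, q4, q5, q7} is acyclic, so L(A) is finite; the longest accepting path visits 4 useful states, giving maximum string length 3.
Counting accepting paths from q4 by length: 1 of length 0, 3 of length 1, 2 of length 2, 4 of length 3. Total 10.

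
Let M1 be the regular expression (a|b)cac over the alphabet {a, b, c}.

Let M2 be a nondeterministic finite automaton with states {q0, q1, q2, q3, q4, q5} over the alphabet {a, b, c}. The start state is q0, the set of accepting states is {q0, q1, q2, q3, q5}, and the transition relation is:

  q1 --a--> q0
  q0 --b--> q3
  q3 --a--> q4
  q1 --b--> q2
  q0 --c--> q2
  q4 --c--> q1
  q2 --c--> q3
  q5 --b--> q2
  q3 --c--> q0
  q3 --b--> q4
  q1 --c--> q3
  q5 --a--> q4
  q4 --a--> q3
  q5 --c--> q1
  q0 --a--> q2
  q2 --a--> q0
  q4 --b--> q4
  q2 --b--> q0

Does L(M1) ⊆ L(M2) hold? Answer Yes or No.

Converting the expression M1 to a DFA (subset construction, then merging equivalent states) gives the minimal DFA with states {r0, r1, r2, r3, r4, r5}, start state r0, accepting states {r5} and transitions r0: a→r1, b→r1, c→r2; r1: a→r2, b→r2, c→r3; r2: a→r2, b→r2, c→r2; r3: a→r4, b→r2, c→r2; r4: a→r2, b→r2, c→r5; r5: a→r2, b→r2, c→r2.
Exploring the product automaton M1 × M2 from the start pair (r0, q0), following both machines on each input symbol, reaches 14 state pairs: (r0, q0), (r1, q2), (r1, q3), (r2, q2), (r2, q0), (r3, q3), (r2, q4), (r3, q0), (r2, q3), (r4, q4), (r2, q1), (r4, q2), (r5, q1), (r5, q3).
M1 accepts in {r5} and M2 accepts in {q0, q1, q2, q3, q5}. The reachable pairs whose M1-component is accepting are (r5, q1), (r5, q3); in each of them the M2-component is accepting too, so the product for L(M1) \ L(M2) (M1-component accepting, M2-component rejecting) has no reachable accepting pair and the difference is empty.
Hence every string in L(M1) is also in L(M2).

Yes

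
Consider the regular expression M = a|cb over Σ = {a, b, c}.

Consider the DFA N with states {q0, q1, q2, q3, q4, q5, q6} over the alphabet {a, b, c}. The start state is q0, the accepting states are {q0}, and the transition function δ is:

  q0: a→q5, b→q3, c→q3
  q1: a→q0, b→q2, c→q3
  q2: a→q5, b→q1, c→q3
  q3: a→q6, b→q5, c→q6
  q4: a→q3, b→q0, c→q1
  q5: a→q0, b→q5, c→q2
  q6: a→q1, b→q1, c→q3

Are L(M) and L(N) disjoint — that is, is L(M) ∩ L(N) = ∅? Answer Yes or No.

Converting the expression M to a DFA (subset construction, then merging equivalent states) gives the minimal DFA with states {m0, m1, m2, m3}, start state m0, accepting states {m1} and transitions m0: a→m1, b→m2, c→m3; m1: a→m2, b→m2, c→m2; m2: a→m2, b→m2, c→m2; m3: a→m2, b→m1, c→m2.
Exploring the product automaton M × N from the start pair (m0, q0), following both machines on each input symbol, reaches 9 state pairs: (m0, q0), (m1, q5), (m2, q3), (m3, q3), (m2, q0), (m2, q5), (m2, q2), (m2, q6), (m2, q1).
M accepts in {m1} and N accepts in {q0}; no reachable pair has both components accepting, so no string drives both machines to acceptance simultaneously and L(M) ∩ L(N) = ∅.
So no string is accepted by both, and the intersection is empty.

Yes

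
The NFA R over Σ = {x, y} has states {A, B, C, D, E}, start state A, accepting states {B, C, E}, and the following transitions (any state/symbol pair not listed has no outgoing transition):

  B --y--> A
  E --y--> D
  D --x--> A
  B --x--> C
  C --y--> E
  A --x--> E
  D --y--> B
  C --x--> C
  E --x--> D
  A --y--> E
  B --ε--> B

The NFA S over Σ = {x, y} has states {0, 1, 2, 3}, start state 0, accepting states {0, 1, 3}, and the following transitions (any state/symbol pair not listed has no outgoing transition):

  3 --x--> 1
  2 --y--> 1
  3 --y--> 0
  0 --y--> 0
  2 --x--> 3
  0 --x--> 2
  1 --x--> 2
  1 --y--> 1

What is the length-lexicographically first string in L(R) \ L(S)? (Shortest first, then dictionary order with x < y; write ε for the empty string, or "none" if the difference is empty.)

x

The string x is accepted by R but not by S.
No shorter string lies in the difference, and x is the lexicographically first length-1 string in L(R) \ L(S).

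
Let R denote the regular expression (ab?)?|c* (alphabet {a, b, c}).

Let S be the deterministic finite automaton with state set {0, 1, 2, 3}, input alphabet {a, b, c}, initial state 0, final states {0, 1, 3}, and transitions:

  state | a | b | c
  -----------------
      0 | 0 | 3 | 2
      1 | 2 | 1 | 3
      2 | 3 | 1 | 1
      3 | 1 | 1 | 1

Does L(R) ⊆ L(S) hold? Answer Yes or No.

The string c is in L(R) but not in L(S).
So L(R) ⊄ L(S).

No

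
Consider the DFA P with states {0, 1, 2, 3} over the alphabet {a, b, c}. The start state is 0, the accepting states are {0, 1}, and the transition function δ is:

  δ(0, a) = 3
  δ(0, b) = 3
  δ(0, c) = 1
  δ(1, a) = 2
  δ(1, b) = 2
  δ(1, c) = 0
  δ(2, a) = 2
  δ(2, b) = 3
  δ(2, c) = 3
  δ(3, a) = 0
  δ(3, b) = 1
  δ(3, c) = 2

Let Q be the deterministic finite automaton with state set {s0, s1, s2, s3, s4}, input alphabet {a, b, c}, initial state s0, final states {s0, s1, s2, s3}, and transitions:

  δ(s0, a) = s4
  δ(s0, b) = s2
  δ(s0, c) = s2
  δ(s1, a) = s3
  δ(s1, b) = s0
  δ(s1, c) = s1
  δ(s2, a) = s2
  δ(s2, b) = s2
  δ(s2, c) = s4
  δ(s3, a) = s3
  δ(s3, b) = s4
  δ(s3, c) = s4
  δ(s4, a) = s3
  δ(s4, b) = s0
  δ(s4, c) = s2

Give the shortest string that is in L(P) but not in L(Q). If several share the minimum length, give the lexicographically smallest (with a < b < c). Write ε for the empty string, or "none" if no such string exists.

cc

The string cc is accepted by P but not by Q.
No shorter string lies in the difference, and cc is the lexicographically first length-2 string in L(P) \ L(Q).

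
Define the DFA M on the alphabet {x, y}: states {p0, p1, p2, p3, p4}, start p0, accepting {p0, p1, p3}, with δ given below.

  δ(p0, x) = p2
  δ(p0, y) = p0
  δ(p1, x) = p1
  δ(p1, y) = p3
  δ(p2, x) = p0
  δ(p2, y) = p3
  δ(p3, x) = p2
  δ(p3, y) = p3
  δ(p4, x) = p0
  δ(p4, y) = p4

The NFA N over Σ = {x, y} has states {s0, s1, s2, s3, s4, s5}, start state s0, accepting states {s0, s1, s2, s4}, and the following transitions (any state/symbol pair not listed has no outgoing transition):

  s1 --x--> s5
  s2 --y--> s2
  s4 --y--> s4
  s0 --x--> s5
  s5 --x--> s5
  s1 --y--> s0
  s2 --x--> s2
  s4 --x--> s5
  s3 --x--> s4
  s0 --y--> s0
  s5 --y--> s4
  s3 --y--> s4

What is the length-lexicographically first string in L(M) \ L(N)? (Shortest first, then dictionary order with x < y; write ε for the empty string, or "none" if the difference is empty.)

xx

The string xx is accepted by M but not by N.
No shorter string lies in the difference, and xx is the lexicographically first length-2 string in L(M) \ L(N).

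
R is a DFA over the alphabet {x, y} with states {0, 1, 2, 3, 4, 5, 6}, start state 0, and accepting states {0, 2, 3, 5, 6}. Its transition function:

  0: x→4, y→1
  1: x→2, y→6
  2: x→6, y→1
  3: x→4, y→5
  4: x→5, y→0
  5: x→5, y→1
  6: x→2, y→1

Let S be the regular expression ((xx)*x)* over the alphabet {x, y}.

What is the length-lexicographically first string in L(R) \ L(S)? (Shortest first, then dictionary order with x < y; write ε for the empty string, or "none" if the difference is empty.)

xy

The string xy is accepted by R but not by S.
No shorter string lies in the difference, and xy is the lexicographically first length-2 string in L(R) \ L(S).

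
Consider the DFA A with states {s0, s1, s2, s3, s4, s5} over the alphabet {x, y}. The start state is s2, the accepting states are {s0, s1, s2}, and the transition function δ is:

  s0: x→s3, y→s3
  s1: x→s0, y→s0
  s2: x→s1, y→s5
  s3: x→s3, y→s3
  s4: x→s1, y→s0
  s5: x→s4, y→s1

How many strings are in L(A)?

The useful subgraph on states {s0, s1, s2, s4, s5} is acyclic, so L(A) is finite; the longest accepting path visits 5 useful states, giving maximum string length 4.
Counting accepting paths from s2 by length: 1 of length 0, 1 of length 1, 3 of length 2, 4 of length 3, 2 of length 4. Total 11.

11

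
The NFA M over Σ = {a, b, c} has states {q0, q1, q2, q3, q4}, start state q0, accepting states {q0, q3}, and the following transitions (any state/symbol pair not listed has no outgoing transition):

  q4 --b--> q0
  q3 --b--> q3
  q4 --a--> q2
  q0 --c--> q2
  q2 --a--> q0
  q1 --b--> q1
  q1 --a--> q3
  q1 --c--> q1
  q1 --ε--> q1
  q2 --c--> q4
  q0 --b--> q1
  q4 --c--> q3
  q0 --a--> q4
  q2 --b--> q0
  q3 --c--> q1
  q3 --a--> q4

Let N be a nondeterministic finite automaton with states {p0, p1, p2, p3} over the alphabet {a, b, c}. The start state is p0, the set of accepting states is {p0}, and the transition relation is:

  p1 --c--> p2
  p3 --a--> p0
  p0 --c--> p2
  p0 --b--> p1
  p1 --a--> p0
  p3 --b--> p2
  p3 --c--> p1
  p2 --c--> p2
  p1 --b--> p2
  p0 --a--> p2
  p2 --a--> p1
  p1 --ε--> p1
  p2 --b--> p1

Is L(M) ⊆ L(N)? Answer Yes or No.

No

The string ab is in L(M) but not in L(N).
So L(M) ⊄ L(N).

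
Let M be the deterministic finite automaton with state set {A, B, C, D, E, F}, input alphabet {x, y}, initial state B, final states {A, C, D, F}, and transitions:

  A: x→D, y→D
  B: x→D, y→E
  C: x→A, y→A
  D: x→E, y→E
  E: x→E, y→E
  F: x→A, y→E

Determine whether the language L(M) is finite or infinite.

finite

The useful states (reachable from B and able to reach an accepting state) are {B, D}.
Restricted to these states the transition graph has no cycle, so every accepting path has bounded length and L is finite.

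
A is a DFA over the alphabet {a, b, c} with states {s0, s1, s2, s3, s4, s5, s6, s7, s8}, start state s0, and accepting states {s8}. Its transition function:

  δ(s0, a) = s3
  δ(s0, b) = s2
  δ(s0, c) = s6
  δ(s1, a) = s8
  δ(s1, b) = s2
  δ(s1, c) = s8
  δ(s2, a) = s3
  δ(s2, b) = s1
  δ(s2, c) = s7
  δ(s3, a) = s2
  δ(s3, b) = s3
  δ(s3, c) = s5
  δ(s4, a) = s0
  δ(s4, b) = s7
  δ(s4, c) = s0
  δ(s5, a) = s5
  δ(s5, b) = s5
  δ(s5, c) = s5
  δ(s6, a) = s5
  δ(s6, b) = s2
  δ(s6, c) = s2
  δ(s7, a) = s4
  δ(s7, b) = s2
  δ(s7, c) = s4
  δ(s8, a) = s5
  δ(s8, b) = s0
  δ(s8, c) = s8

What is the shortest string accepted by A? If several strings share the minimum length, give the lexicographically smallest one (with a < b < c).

bba

A breadth-first search from s0 reaches an accepting state first via the path s0 → s2 → s1 → s8 on input bba.
No string of length < 3 is accepted (BFS exhausts all shorter strings without reaching an accepting state), and bba is the lexicographically least accepting string of length 3.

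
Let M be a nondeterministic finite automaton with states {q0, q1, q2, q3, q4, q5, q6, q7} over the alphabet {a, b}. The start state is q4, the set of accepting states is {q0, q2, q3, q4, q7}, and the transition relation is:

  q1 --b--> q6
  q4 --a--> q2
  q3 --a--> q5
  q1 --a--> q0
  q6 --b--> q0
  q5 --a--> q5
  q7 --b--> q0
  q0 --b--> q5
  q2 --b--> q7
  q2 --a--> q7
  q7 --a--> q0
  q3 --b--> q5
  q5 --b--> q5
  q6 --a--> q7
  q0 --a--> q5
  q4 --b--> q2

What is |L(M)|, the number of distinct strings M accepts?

The useful subgraph on states {q0, q2, q4, q7} is acyclic, so L(M) is finite; the longest accepting path visits 4 useful states, giving maximum string length 3.
Counting accepting paths from q4 by length: 1 of length 0, 2 of length 1, 4 of length 2, 8 of length 3. Total 15.

15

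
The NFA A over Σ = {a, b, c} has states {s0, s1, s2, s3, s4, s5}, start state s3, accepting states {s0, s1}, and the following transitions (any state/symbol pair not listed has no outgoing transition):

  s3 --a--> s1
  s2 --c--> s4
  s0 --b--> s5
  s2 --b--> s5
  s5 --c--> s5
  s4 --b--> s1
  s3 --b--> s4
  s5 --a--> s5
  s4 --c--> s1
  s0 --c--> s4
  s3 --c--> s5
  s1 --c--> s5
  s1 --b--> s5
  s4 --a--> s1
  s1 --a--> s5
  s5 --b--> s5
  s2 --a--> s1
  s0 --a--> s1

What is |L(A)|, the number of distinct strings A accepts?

4

The useful subgraph on states {s1, s3, s4} is acyclic, so L(A) is finite; the longest accepting path visits 3 useful states, giving maximum string length 2.
Counting accepting paths from s3 by length: 1 of length 1, 3 of length 2. Total 4.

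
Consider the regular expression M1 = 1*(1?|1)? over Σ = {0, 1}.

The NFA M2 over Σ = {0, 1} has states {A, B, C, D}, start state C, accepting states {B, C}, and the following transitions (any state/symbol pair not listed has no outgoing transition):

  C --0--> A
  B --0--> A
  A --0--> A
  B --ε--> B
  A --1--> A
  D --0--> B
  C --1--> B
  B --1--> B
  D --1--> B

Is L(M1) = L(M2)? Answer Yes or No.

Converting the expression M1 to a DFA (subset construction, then merging equivalent states) gives the minimal DFA with states {r0, r1}, start state r0, accepting states {r0} and transitions r0: 0→r1, 1→r0; r1: 0→r1, 1→r1.
Exploring the product automaton M1 × M2 from the start pair (r0, C), following both machines on each input symbol, reaches 3 state pairs: (r0, C), (r1, A), (r0, B).
M1 accepts in {r0} and M2 accepts in {B, C}. In every reachable pair the two components are either both accepting — (r0, C), (r0, B) — or both non-accepting, so no string is accepted by exactly one of the machines: L(M1) \ L(M2) and L(M2) \ L(M1) are both empty.
Hence every string is accepted by M1 iff it is accepted by M2, and the two languages coincide.

Yes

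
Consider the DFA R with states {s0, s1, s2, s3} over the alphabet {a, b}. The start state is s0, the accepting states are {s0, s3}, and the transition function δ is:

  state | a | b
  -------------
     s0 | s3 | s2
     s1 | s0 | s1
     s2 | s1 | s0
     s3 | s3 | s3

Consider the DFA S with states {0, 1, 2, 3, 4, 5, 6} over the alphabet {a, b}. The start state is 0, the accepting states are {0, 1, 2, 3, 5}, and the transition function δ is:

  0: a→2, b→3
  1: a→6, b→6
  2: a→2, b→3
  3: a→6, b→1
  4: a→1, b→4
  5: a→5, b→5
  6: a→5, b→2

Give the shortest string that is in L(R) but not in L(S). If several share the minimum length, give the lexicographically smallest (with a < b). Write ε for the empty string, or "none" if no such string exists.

aba

The string aba is accepted by R but not by S.
No shorter string lies in the difference, and aba is the lexicographically first length-3 string in L(R) \ L(S).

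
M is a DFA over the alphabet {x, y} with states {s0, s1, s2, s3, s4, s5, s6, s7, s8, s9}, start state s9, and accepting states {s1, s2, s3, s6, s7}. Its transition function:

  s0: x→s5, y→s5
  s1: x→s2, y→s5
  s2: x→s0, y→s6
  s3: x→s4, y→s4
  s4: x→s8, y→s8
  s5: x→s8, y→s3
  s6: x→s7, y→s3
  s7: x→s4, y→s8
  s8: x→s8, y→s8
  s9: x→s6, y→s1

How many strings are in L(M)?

The useful subgraph on states {s0, s1, s2, s3, s5, s6, s7, s9} is acyclic, so L(M) is finite; the longest accepting path visits 6 useful states, giving maximum string length 5.
Counting accepting paths from s9 by length: 2 of length 1, 3 of length 2, 2 of length 3, 2 of length 4, 2 of length 5. Total 11.

11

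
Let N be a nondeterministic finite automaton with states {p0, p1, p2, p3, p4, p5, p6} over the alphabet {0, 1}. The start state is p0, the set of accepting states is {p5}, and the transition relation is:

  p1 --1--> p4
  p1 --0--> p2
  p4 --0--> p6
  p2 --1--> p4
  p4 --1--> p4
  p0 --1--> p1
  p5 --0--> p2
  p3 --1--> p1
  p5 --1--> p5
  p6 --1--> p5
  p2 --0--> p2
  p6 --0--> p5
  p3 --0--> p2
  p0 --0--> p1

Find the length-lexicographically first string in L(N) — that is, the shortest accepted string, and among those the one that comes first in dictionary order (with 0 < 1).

0100

A breadth-first search from p0 reaches an accepting state first via the path p0 → p1 → p4 → p6 → p5 on input 0100.
No string of length < 4 is accepted (BFS exhausts all shorter strings without reaching an accepting state), and 0100 is the lexicographically least accepting string of length 4.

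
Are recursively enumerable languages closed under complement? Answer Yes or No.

If both L and its complement were r.e., running the two recognisers in parallel would decide L, so L would be recursive; but there are r.e. languages that are not recursive (e.g. the halting problem), and their complements are therefore not r.e.

No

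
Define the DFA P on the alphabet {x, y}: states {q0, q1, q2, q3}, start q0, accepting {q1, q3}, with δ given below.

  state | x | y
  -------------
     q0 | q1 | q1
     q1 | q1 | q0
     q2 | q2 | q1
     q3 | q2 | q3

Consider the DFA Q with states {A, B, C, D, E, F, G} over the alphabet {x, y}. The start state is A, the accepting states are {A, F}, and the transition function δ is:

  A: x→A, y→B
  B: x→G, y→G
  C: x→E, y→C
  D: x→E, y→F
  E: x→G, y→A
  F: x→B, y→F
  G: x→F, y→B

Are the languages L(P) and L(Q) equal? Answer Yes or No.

The string y is accepted by P but rejected by Q.
So L(P) ≠ L(Q).

No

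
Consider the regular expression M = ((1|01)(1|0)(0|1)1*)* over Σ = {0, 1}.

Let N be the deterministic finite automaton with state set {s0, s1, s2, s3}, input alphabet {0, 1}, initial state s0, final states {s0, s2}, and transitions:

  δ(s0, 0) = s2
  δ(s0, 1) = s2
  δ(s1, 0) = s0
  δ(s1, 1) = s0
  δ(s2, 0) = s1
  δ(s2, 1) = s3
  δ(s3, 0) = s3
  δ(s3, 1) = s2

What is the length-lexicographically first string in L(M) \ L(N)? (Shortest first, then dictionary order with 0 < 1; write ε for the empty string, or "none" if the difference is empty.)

110

The string 110 is accepted by M but not by N.
No shorter string lies in the difference, and 110 is the lexicographically first length-3 string in L(M) \ L(N).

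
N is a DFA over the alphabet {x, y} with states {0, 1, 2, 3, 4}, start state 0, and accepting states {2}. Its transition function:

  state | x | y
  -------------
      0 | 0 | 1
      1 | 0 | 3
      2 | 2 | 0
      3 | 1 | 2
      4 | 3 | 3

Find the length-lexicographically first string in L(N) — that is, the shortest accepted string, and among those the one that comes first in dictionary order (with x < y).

yyy

A breadth-first search from 0 reaches an accepting state first via the path 0 → 1 → 3 → 2 on input yyy.
No string of length < 3 is accepted (BFS exhausts all shorter strings without reaching an accepting state), and yyy is the lexicographically least accepting string of length 3.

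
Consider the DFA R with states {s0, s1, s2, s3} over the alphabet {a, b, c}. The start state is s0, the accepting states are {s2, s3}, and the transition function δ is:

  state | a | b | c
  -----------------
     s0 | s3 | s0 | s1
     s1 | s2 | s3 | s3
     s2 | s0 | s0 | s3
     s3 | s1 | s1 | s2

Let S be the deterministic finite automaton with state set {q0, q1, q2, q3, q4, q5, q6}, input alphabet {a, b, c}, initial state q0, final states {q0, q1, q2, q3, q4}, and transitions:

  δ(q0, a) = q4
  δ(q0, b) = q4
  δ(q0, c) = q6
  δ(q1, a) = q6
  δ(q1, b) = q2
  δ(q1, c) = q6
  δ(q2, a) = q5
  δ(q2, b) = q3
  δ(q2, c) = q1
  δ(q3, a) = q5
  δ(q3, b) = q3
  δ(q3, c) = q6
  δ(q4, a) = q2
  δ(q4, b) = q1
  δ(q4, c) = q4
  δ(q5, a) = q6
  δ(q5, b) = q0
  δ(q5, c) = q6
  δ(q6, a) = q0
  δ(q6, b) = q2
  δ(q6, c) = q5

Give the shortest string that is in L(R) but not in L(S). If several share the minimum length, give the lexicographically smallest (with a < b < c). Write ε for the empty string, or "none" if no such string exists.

The string cc is accepted by R but not by S.
No shorter string lies in the difference, and cc is the lexicographically first length-2 string in L(R) \ L(S).

cc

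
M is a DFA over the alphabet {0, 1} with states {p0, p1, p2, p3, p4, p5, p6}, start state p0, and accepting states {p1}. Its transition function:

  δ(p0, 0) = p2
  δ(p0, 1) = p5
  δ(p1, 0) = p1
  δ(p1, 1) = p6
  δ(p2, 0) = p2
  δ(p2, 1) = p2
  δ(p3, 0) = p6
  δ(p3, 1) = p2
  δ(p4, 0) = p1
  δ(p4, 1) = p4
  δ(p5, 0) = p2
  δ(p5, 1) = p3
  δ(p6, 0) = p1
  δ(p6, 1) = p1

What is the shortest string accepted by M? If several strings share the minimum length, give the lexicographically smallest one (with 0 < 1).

A breadth-first search from p0 reaches an accepting state first via the path p0 → p5 → p3 → p6 → p1 on input 1100.
No string of length < 4 is accepted (BFS exhausts all shorter strings without reaching an accepting state), and 1100 is the lexicographically least accepting string of length 4.

1100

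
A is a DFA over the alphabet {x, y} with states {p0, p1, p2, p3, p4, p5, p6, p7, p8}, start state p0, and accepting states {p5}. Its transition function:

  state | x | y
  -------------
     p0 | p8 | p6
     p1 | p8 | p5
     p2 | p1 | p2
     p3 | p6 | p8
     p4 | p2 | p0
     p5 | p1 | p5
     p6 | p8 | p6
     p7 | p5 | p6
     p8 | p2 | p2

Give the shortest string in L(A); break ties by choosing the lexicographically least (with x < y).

A breadth-first search from p0 reaches an accepting state first via the path p0 → p8 → p2 → p1 → p5 on input xxxy.
No string of length < 4 is accepted (BFS exhausts all shorter strings without reaching an accepting state), and xxxy is the lexicographically least accepting string of length 4.

xxxy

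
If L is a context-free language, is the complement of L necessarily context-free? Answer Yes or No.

CFLs are closed under union, so if they were also closed under complement they would be closed under intersection by De Morgan (L₁ ∩ L₂ is the complement of the union of the complements). But {aⁿbⁿcᵐ} ∩ {aᵐbⁿcⁿ} = {aⁿbⁿcⁿ} is not context-free although both operands are.

No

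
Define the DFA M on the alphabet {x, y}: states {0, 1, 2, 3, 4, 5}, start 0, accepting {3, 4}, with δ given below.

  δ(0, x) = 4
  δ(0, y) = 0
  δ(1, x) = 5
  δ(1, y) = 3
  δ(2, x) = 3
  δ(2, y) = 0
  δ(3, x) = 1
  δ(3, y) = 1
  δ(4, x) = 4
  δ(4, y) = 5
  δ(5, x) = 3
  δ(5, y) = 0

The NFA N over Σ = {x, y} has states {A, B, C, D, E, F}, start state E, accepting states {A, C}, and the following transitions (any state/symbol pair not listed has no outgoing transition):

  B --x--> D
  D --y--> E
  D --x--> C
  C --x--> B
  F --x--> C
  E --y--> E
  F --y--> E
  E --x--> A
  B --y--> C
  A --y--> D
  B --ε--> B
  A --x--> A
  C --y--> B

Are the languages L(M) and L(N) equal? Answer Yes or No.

Yes

Exploring the product automaton M × N from the start pair (0, E), following both machines on each input symbol, reaches 5 state pairs: (0, E), (4, A), (5, D), (3, C), (1, B).
M accepts in {3, 4} and N accepts in {A, C}. In every reachable pair the two components are either both accepting — (4, A), (3, C) — or both non-accepting, so no string is accepted by exactly one of the machines: L(M) \ L(N) and L(N) \ L(M) are both empty.
Hence every string is accepted by M iff it is accepted by N, and the two languages coincide.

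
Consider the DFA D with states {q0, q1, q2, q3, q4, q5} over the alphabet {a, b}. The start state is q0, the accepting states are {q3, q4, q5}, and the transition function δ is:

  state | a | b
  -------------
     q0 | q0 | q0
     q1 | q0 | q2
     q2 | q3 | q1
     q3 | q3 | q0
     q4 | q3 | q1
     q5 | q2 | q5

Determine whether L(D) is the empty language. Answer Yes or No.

Yes

The states reachable from the start state are {q0}.
None of the accepting states {q3, q4, q5} is reachable, so no string is accepted and L(D) = ∅.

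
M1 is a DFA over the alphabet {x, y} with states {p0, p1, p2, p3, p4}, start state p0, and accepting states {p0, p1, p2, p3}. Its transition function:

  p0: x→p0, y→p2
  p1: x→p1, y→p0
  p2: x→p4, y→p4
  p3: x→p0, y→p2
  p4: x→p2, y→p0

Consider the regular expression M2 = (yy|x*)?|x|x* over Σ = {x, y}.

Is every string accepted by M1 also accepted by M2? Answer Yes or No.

No

The string y is in L(M1) but not in L(M2).
So L(M1) ⊄ L(M2).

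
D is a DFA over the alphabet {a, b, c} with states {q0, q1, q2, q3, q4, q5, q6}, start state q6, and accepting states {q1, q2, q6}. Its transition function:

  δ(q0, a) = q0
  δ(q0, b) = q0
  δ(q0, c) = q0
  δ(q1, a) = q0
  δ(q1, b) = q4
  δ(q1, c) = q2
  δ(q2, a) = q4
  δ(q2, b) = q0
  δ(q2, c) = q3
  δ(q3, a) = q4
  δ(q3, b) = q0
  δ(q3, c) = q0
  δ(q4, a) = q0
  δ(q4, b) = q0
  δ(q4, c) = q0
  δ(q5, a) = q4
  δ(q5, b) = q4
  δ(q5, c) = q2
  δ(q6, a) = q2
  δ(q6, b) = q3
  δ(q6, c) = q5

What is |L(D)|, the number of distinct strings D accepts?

3

The useful subgraph on states {q2, q5, q6} is acyclic, so L(D) is finite; the longest accepting path visits 3 useful states, giving maximum string length 2.
Counting accepting paths from q6 by length: 1 of length 0, 1 of length 1, 1 of length 2. Total 3.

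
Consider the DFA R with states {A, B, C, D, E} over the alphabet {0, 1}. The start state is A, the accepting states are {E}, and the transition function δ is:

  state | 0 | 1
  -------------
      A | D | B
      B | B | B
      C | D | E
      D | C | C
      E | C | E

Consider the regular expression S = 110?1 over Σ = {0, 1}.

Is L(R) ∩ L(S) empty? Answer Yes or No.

Yes

Converting the expression S to a DFA (subset construction, then merging equivalent states) gives the minimal DFA with states {s0, s1, s2, s3, s4, s5}, start state s0, accepting states {s5} and transitions s0: 0→s1, 1→s2; s1: 0→s1, 1→s1; s2: 0→s1, 1→s3; s3: 0→s4, 1→s5; s4: 0→s1, 1→s5; s5: 0→s1, 1→s1.
Exploring the product automaton R × S from the start pair (A, s0), following both machines on each input symbol, reaches 9 state pairs: (A, s0), (D, s1), (B, s2), (C, s1), (B, s1), (B, s3), (E, s1), (B, s4), (B, s5).
R accepts in {E} and S accepts in {s5}; no reachable pair has both components accepting, so no string drives both machines to acceptance simultaneously and L(R) ∩ L(S) = ∅.
So no string is accepted by both, and the intersection is empty.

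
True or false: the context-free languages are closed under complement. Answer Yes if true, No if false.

No

CFLs are closed under union, so if they were also closed under complement they would be closed under intersection by De Morgan (L₁ ∩ L₂ is the complement of the union of the complements). But {aⁿbⁿcᵐ} ∩ {aᵐbⁿcⁿ} = {aⁿbⁿcⁿ} is not context-free although both operands are.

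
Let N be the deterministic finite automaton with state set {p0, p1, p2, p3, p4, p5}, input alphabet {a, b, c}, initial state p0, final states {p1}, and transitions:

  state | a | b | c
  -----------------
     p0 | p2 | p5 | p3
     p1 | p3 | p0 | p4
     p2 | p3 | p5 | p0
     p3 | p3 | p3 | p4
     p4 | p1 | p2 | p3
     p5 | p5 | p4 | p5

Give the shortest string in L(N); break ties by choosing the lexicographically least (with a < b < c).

bba

A breadth-first search from p0 reaches an accepting state first via the path p0 → p5 → p4 → p1 on input bba.
No string of length < 3 is accepted (BFS exhausts all shorter strings without reaching an accepting state), and bba is the lexicographically least accepting string of length 3.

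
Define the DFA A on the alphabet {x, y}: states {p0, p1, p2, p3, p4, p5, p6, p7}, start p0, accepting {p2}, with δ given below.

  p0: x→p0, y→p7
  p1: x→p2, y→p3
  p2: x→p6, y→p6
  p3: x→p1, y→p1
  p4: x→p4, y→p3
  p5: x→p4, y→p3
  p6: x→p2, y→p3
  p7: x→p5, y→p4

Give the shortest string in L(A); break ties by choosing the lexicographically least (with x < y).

A breadth-first search from p0 reaches an accepting state first via the path p0 → p7 → p5 → p3 → p1 → p2 on input yxyxx.
No string of length < 5 is accepted (BFS exhausts all shorter strings without reaching an accepting state), and yxyxx is the lexicographically least accepting string of length 5.

yxyxx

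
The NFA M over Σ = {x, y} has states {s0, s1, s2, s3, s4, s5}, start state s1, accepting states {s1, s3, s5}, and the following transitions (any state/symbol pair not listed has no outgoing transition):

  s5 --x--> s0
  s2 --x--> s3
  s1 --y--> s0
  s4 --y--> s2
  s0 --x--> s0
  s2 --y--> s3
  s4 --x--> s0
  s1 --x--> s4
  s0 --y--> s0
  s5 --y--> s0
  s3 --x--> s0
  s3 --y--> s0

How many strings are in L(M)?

The useful subgraph on states {s1, s2, s3, s4} is acyclic, so L(M) is finite; the longest accepting path visits 4 useful states, giving maximum string length 3.
Counting accepting paths from s1 by length: 1 of length 0, 2 of length 3. Total 3.

3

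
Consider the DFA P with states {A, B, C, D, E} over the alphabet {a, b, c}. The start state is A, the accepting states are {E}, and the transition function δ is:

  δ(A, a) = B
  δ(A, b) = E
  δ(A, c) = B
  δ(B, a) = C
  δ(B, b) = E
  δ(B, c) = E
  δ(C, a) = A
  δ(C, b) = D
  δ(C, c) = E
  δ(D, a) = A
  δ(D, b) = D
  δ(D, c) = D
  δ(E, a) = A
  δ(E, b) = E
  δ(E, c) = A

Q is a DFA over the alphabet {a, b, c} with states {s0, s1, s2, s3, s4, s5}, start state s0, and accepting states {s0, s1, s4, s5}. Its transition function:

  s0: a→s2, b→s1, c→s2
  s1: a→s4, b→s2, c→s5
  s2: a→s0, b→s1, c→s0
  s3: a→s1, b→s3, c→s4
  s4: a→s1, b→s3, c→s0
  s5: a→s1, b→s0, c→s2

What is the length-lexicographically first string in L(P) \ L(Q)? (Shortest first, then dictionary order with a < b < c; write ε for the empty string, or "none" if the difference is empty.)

The string bb is accepted by P but not by Q.
No shorter string lies in the difference, and bb is the lexicographically first length-2 string in L(P) \ L(Q).

bb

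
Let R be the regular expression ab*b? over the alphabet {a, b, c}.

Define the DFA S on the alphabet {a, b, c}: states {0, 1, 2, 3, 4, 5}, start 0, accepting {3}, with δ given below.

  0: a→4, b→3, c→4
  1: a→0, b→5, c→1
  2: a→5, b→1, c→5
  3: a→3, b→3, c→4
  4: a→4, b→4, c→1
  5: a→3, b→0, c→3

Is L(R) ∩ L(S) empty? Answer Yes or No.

Yes

Converting the expression R to a DFA (subset construction, then merging equivalent states) gives the minimal DFA with states {r0, r1, r2}, start state r0, accepting states {r1} and transitions r0: a→r1, b→r2, c→r2; r1: a→r2, b→r1, c→r2; r2: a→r2, b→r2, c→r2.
Exploring the product automaton R × S from the start pair (r0, 0), following both machines on each input symbol, reaches 7 state pairs: (r0, 0), (r1, 4), (r2, 3), (r2, 4), (r2, 1), (r2, 0), (r2, 5).
R accepts in {r1} and S accepts in {3}; no reachable pair has both components accepting, so no string drives both machines to acceptance simultaneously and L(R) ∩ L(S) = ∅.
So no string is accepted by both, and the intersection is empty.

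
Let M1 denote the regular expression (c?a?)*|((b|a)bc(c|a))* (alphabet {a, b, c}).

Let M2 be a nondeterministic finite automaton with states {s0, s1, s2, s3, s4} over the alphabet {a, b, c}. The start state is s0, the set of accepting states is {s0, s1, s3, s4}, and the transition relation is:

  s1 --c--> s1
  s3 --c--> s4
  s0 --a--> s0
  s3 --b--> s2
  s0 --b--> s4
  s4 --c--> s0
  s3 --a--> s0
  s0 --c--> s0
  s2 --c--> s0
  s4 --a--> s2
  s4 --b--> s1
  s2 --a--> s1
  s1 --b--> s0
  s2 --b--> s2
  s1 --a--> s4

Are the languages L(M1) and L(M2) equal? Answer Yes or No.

No

The string b is accepted by M2 but rejected by M1.
So L(M1) ≠ L(M2).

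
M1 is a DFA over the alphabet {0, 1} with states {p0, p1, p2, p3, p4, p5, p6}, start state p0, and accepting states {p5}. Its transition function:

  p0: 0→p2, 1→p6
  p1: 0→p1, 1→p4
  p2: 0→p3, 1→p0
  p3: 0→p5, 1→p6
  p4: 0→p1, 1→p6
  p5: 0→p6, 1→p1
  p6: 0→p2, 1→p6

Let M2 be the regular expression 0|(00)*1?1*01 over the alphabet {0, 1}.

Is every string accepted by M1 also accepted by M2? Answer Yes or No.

The string 000 is in L(M1) but not in L(M2).
So L(M1) ⊄ L(M2).

No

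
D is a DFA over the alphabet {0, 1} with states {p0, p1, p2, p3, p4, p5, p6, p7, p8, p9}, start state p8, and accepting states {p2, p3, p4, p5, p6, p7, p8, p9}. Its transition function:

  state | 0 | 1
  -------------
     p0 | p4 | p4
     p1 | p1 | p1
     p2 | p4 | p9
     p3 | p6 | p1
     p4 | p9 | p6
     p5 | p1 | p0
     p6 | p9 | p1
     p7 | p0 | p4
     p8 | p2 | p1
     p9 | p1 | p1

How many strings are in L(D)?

The useful subgraph on states {p2, p4, p6, p8, p9} is acyclic, so L(D) is finite; the longest accepting path visits 5 useful states, giving maximum string length 4.
Counting accepting paths from p8 by length: 1 of length 0, 1 of length 1, 2 of length 2, 2 of length 3, 1 of length 4. Total 7.

7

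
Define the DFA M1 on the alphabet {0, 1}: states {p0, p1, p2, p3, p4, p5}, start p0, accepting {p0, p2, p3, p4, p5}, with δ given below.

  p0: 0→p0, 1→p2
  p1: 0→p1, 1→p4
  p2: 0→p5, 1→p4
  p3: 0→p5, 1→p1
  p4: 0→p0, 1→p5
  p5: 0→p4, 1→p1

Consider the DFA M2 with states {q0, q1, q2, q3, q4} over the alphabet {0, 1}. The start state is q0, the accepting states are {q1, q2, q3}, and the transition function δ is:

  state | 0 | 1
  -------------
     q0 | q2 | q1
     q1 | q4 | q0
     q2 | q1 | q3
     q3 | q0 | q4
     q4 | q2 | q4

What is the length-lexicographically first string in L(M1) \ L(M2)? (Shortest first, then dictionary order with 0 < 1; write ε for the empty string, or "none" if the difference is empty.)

The empty string ε is accepted by M1 but not by M2.
Since ε is the unique shortest string, it is the required witness.

ε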